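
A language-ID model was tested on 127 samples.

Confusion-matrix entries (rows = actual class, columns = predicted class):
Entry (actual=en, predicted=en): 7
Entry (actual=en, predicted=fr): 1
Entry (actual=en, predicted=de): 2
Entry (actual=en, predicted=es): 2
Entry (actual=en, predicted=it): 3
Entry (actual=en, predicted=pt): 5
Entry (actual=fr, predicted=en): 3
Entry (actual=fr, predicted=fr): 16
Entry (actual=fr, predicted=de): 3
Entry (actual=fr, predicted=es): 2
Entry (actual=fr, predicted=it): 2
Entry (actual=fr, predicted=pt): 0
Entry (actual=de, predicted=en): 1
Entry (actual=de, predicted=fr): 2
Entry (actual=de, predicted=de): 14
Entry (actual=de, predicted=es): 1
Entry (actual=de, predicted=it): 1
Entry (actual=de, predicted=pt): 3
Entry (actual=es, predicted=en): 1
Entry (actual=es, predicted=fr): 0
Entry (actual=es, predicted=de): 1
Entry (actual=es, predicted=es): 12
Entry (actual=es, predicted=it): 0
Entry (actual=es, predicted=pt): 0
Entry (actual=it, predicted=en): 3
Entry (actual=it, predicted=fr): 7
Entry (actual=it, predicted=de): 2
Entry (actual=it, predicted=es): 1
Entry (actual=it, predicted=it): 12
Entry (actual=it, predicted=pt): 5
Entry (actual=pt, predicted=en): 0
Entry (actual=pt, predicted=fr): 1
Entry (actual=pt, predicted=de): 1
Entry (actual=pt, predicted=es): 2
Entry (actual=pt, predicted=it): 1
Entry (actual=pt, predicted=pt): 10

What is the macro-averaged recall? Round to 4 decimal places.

0.5876

Per-class recall (TP/(TP+FN)):
  en: TP=7, FN=1+2+2+3+5=13 → 7/20 = 0.35000
  fr: TP=16, FN=3+3+2+2+0=10 → 16/26 = 0.61538
  de: TP=14, FN=1+2+1+1+3=8 → 14/22 = 0.63636
  es: TP=12, FN=1+0+1+0+0=2 → 12/14 = 0.85714
  it: TP=12, FN=3+7+2+1+5=18 → 12/30 = 0.40000
  pt: TP=10, FN=0+1+1+2+1=5 → 10/15 = 0.66667
Macro-recall = mean = (0.35000 + 0.61538 + 0.63636 + 0.85714 + 0.40000 + 0.66667) / 6 = 0.5876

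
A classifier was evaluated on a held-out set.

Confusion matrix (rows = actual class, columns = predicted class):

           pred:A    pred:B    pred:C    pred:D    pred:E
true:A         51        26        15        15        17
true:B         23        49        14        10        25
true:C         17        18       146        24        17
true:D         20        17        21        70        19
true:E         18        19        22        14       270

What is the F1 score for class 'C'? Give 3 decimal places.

0.664

F1 score = 2·TP/(2·TP+FP+FN).
C: TP=146, FP=15+14+21+22=72, FN=17+18+24+17=76 → 292/440 = 0.6636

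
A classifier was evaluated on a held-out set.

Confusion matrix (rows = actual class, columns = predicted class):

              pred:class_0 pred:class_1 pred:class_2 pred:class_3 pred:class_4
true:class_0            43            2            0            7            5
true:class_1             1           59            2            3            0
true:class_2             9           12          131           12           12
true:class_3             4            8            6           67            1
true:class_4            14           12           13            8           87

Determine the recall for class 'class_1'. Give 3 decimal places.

recall = TP/(TP+FN).
class_1: TP=59, FN=1+2+3+0=6 → 59/65 = 0.9077

0.908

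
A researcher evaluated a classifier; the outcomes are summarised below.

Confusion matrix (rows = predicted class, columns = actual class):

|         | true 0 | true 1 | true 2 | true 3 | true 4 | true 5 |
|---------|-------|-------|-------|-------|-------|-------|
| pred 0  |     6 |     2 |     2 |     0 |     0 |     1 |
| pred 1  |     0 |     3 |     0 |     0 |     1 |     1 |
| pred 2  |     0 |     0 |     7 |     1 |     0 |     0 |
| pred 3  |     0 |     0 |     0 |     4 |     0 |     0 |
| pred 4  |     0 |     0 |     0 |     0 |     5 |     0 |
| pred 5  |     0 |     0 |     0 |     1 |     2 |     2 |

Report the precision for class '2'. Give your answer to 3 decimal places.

0.875

One-vs-rest for '2': TP = diagonal; FP = other classes predicted '2'; FN = '2' predicted as other.
precision = TP/(TP+FP).
2: TP=7, FP=0+0+1+0+0=1 → 7/8 = 0.8750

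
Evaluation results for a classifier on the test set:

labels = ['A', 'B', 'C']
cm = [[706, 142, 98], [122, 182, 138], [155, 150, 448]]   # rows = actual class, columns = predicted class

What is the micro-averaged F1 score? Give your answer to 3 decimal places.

Micro-averaging pools counts across classes: ΣTP=1336, ΣFP=805, ΣFN=805.
Micro-F1 score = 2·TP/(2·TP+FP+FN) on pooled counts = 0.624 (equals overall accuracy in single-label multiclass).

0.624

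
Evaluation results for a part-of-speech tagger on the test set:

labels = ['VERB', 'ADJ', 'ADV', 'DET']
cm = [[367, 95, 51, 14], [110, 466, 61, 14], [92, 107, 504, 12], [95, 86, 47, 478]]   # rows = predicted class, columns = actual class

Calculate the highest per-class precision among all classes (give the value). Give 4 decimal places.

Per-class precision (TP/(TP+FP)):
  VERB: TP=367, FP=95+51+14=160 → 367/527 = 0.69639
  ADJ: TP=466, FP=110+61+14=185 → 466/651 = 0.71582
  ADV: TP=504, FP=92+107+12=211 → 504/715 = 0.70490
  DET: TP=478, FP=95+86+47=228 → 478/706 = 0.67705
Highest is class 'ADJ' with precision = 0.7158.

0.7158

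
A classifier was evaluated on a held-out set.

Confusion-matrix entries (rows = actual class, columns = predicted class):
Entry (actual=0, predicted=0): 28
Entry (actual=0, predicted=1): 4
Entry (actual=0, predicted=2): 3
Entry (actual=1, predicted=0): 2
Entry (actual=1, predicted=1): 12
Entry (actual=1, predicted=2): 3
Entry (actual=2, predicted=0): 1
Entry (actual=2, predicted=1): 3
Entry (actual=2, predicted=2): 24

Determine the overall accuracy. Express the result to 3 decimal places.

Accuracy = trace / total = (28+12+24=64) / 80 = 64/80 = 0.800

0.800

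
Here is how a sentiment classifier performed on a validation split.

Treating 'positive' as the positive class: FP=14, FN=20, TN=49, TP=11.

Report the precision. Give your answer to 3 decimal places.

0.440

Precision = TP/(TP+FP) = 11/(11+14) = 11/25 = 0.440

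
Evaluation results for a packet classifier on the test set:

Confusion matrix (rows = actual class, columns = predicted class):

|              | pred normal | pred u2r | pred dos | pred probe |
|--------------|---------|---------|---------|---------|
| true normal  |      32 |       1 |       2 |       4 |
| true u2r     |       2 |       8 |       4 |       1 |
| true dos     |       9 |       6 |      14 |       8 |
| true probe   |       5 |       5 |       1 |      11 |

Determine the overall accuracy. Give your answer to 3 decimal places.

0.575

Accuracy = trace / total = (32+8+14+11=65) / 113 = 65/113 = 0.575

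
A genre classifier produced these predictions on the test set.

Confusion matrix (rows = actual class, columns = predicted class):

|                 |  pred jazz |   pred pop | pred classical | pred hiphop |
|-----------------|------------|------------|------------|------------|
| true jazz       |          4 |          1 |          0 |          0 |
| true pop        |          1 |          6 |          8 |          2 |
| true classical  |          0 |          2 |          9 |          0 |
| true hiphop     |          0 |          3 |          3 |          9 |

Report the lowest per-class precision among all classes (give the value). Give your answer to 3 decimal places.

0.450

Per-class precision (TP/(TP+FP)):
  jazz: TP=4, FP=1+0+0=1 → 4/5 = 0.8000
  pop: TP=6, FP=1+2+3=6 → 6/12 = 0.5000
  classical: TP=9, FP=0+8+3=11 → 9/20 = 0.4500
  hiphop: TP=9, FP=0+2+0=2 → 9/11 = 0.8182
Lowest is class 'classical' with precision = 0.450.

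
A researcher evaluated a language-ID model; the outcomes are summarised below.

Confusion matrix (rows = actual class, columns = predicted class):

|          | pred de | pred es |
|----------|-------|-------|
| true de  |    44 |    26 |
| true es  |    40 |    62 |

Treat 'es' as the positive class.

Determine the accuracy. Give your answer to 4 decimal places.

0.6163

Accuracy = (TP+TN)/N = (62+44)/172 = 0.6163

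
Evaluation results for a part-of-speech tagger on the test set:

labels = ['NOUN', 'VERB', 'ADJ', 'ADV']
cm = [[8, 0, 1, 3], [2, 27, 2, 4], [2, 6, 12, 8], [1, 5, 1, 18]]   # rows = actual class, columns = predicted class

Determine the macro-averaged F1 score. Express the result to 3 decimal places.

Per-class F1 score (2·TP/(2·TP+FP+FN)):
  NOUN: TP=8, FP=2+2+1=5, FN=0+1+3=4 → 16/25 = 0.6400
  VERB: TP=27, FP=0+6+5=11, FN=2+2+4=8 → 54/73 = 0.7397
  ADJ: TP=12, FP=1+2+1=4, FN=2+6+8=16 → 24/44 = 0.5455
  ADV: TP=18, FP=3+4+8=15, FN=1+5+1=7 → 36/58 = 0.6207
Macro-F1 score = mean = (0.6400 + 0.7397 + 0.5455 + 0.6207) / 4 = 0.636

0.636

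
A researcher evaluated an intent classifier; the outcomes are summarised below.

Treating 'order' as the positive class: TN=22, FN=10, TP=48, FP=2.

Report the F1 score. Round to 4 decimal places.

Precision = TP/(TP+FP) = 48/50 = 0.9600
Recall = TP/(TP+FN) = 48/58 = 0.8276
F1 = 2·TP/(2·TP+FP+FN) = 96/108 = 0.8889

0.8889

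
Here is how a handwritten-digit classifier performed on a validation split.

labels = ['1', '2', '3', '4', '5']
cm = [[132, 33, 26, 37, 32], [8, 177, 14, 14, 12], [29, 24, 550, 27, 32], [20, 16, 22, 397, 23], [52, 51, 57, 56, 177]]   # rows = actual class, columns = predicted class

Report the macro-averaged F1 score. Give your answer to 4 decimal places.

Per-class F1 score (2·TP/(2·TP+FP+FN)):
  1: TP=132, FP=8+29+20+52=109, FN=33+26+37+32=128 → 264/501 = 0.52695
  2: TP=177, FP=33+24+16+51=124, FN=8+14+14+12=48 → 354/526 = 0.67300
  3: TP=550, FP=26+14+22+57=119, FN=29+24+27+32=112 → 1100/1331 = 0.82645
  4: TP=397, FP=37+14+27+56=134, FN=20+16+22+23=81 → 794/1009 = 0.78692
  5: TP=177, FP=32+12+32+23=99, FN=52+51+57+56=216 → 354/669 = 0.52915
Macro-F1 score = mean = (0.52695 + 0.67300 + 0.82645 + 0.78692 + 0.52915) / 5 = 0.6685

0.6685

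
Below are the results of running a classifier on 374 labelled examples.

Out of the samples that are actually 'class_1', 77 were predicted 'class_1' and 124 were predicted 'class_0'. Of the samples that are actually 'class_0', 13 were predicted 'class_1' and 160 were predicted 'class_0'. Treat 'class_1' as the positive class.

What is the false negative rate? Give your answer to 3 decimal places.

FNR = FN/(FN+TP) = 124/(124+77) = 0.617

0.617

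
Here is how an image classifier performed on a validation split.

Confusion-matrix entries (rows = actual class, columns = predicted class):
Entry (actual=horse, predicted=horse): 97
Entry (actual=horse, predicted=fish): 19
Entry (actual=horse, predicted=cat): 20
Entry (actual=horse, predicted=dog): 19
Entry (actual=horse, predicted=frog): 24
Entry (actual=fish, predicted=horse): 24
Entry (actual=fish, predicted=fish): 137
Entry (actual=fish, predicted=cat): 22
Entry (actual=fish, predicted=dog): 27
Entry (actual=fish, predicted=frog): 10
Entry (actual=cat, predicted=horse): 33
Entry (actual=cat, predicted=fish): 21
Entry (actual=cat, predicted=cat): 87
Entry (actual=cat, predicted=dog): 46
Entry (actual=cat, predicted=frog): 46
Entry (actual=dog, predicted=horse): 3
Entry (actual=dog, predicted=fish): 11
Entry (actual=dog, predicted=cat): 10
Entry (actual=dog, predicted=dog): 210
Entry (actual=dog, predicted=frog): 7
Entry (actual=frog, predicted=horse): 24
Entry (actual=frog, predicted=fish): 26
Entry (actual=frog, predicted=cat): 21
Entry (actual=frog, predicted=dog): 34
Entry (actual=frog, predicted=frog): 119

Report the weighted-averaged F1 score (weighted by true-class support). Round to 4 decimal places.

0.5815

Per-class F1 score (2·TP/(2·TP+FP+FN)):
  horse: TP=97, FP=24+33+3+24=84, FN=19+20+19+24=82 → 194/360 = 0.53889
  fish: TP=137, FP=19+21+11+26=77, FN=24+22+27+10=83 → 274/434 = 0.63134
  cat: TP=87, FP=20+22+10+21=73, FN=33+21+46+46=146 → 174/393 = 0.44275
  dog: TP=210, FP=19+27+46+34=126, FN=3+11+10+7=31 → 420/577 = 0.72790
  frog: TP=119, FP=24+10+46+7=87, FN=24+26+21+34=105 → 238/430 = 0.55349
Weighted-F1 score = Σ (supportᵢ/N)·F1 scoreᵢ with N=1097: (179/1097)·0.53889 + (220/1097)·0.63134 + (233/1097)·0.44275 + (241/1097)·0.72790 + (224/1097)·0.55349 = 0.5815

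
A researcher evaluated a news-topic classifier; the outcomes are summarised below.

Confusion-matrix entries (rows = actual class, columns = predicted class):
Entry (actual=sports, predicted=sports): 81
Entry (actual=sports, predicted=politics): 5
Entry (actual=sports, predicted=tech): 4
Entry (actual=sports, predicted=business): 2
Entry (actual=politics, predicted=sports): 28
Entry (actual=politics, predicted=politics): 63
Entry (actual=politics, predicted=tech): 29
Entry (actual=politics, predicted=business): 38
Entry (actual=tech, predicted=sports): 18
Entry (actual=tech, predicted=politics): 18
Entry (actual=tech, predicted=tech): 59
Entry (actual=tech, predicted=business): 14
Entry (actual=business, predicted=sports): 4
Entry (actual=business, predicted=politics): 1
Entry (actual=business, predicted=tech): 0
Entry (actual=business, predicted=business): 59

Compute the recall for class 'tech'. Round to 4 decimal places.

0.5413

Take TP from the diagonal, FP from the rest of the 'tech' prediction marginal, FN from the rest of the 'tech' actual marginal.
recall = TP/(TP+FN).
tech: TP=59, FN=18+18+14=50 → 59/109 = 0.54128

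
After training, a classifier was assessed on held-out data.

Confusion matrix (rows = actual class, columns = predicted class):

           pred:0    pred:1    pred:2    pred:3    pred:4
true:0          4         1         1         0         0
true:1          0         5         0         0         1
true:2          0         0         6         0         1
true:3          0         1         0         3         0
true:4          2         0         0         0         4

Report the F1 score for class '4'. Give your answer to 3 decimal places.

Treat '4' as positive and all other classes as negative.
F1 score = 2·TP/(2·TP+FP+FN).
4: TP=4, FP=0+1+1+0=2, FN=2+0+0+0=2 → 8/12 = 0.6667

0.667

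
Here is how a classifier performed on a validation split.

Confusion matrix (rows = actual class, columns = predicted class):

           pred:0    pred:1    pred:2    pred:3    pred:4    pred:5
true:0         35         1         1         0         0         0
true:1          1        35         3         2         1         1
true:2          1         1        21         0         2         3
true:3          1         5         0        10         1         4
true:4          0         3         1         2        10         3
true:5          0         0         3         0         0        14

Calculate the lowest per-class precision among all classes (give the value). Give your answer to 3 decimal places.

0.560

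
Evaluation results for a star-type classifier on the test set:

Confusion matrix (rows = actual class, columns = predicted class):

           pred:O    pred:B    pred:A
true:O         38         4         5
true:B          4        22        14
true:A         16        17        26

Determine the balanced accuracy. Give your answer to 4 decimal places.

Balanced accuracy = mean of per-class recall.
  O: recall = 38/47 = 0.80851
  B: recall = 22/40 = 0.55000
  A: recall = 26/59 = 0.44068
Mean = (0.80851 + 0.55000 + 0.44068) / 3 = 0.5997

0.5997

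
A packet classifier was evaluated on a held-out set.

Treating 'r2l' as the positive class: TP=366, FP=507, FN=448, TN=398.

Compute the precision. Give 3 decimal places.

Precision = TP/(TP+FP) = 366/(366+507) = 366/873 = 0.419

0.419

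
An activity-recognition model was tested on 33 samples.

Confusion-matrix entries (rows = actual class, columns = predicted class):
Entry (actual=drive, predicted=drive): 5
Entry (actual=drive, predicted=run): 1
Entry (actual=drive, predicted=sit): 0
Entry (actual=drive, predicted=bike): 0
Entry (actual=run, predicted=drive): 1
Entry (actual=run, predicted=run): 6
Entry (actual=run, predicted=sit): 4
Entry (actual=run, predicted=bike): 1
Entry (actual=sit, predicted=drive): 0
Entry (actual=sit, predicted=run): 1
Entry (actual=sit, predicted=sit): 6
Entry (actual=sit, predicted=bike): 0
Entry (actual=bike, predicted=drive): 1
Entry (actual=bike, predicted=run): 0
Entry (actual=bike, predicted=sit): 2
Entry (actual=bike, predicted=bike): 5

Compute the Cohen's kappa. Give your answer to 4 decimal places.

0.5568

Observed agreement pₒ = trace/N = 22/33 = 0.66667
Expected agreement pₑ = Σ (rowᵢ·colᵢ)/N² = (6·7 + 12·8 + 7·12 + 8·6)/33² = 0.24793
κ = (pₒ − pₑ)/(1 − pₑ) = (0.66667 − 0.24793)/(1 − 0.24793) = 0.5568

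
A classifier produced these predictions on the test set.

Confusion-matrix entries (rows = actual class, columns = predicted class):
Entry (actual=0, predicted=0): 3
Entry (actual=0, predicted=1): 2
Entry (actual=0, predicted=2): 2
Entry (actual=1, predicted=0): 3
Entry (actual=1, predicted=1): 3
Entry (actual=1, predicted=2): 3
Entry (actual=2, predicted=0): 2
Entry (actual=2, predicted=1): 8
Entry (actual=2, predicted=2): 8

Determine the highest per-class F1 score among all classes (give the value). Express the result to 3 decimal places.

Per-class F1 score (2·TP/(2·TP+FP+FN)):
  0: TP=3, FP=3+2=5, FN=2+2=4 → 6/15 = 0.4000
  1: TP=3, FP=2+8=10, FN=3+3=6 → 6/22 = 0.2727
  2: TP=8, FP=2+3=5, FN=2+8=10 → 16/31 = 0.5161
Highest is class '2' with F1 score = 0.516.

0.516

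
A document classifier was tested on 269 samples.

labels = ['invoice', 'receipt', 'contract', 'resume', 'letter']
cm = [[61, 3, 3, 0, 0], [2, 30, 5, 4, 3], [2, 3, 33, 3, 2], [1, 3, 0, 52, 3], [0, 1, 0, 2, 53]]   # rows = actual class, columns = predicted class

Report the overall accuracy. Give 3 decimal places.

Accuracy = trace / total = (61+30+33+52+53=229) / 269 = 229/269 = 0.851

0.851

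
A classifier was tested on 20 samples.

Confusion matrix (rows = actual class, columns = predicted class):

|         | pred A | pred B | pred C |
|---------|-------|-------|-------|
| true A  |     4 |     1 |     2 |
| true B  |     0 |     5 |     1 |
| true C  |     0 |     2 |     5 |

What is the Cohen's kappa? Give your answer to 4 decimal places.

Observed agreement pₒ = trace/N = 14/20 = 0.70000
Expected agreement pₑ = Σ (rowᵢ·colᵢ)/N² = (7·4 + 6·8 + 7·8)/20² = 0.33000
κ = (pₒ − pₑ)/(1 − pₑ) = (0.70000 − 0.33000)/(1 − 0.33000) = 0.5522

0.5522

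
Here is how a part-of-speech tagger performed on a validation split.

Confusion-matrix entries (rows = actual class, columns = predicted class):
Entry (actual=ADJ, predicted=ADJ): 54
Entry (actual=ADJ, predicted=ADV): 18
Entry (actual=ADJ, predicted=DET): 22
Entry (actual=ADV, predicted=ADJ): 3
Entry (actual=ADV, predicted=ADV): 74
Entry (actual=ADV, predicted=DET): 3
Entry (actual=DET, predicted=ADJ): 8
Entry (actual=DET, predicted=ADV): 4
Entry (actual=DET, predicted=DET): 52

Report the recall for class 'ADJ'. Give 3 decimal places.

0.574

Treat 'ADJ' as positive and all other classes as negative.
recall = TP/(TP+FN).
ADJ: TP=54, FN=18+22=40 → 54/94 = 0.5745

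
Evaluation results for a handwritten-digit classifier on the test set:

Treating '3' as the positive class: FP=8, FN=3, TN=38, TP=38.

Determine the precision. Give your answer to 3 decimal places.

0.826

Precision = TP/(TP+FP) = 38/(38+8) = 38/46 = 0.826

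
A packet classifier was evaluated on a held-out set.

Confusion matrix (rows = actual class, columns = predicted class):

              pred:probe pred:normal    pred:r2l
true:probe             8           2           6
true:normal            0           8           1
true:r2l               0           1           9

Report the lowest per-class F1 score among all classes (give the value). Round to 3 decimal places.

Per-class F1 score (2·TP/(2·TP+FP+FN)):
  probe: TP=8, FP=0+0=0, FN=2+6=8 → 16/24 = 0.6667
  normal: TP=8, FP=2+1=3, FN=0+1=1 → 16/20 = 0.8000
  r2l: TP=9, FP=6+1=7, FN=0+1=1 → 18/26 = 0.6923
Lowest is class 'probe' with F1 score = 0.667.

0.667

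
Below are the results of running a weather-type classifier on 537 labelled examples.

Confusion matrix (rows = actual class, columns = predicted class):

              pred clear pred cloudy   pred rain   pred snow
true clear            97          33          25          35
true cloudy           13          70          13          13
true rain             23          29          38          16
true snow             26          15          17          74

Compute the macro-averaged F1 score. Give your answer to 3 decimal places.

0.508

Per-class F1 score (2·TP/(2·TP+FP+FN)):
  clear: TP=97, FP=13+23+26=62, FN=33+25+35=93 → 194/349 = 0.5559
  cloudy: TP=70, FP=33+29+15=77, FN=13+13+13=39 → 140/256 = 0.5469
  rain: TP=38, FP=25+13+17=55, FN=23+29+16=68 → 76/199 = 0.3819
  snow: TP=74, FP=35+13+16=64, FN=26+15+17=58 → 148/270 = 0.5481
Macro-F1 score = mean = (0.5559 + 0.5469 + 0.3819 + 0.5481) / 4 = 0.508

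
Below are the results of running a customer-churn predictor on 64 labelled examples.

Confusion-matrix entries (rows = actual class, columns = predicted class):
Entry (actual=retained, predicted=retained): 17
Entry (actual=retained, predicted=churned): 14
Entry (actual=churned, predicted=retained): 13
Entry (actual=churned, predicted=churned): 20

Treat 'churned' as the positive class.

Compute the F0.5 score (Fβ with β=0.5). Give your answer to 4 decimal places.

Fβ = (1+β²)·TP / ((1+β²)·TP + β²·FN + FP), with β²=1/4
= 1.25·20 / (1.25·20 + 0.25·13 + 14) = 0.5917

0.5917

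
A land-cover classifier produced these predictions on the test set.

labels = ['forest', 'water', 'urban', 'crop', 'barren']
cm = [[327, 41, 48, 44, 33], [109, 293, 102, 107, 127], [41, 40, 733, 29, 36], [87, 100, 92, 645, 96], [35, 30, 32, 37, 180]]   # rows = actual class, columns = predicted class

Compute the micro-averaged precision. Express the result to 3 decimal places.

0.632

Micro-averaging pools counts across classes: ΣTP=2178, ΣFP=1266, ΣFN=1266.
Micro-precision = TP/(TP+FP) on pooled counts = 0.632 (equals overall accuracy in single-label multiclass).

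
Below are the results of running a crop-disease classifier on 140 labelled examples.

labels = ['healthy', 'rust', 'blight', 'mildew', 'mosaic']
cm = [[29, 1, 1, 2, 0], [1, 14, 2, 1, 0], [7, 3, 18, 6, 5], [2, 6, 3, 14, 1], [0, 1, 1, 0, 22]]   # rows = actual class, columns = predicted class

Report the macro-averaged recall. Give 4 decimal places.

0.7146

Per-class recall (TP/(TP+FN)):
  healthy: TP=29, FN=1+1+2+0=4 → 29/33 = 0.87879
  rust: TP=14, FN=1+2+1+0=4 → 14/18 = 0.77778
  blight: TP=18, FN=7+3+6+5=21 → 18/39 = 0.46154
  mildew: TP=14, FN=2+6+3+1=12 → 14/26 = 0.53846
  mosaic: TP=22, FN=0+1+1+0=2 → 22/24 = 0.91667
Macro-recall = mean = (0.87879 + 0.77778 + 0.46154 + 0.53846 + 0.91667) / 5 = 0.7146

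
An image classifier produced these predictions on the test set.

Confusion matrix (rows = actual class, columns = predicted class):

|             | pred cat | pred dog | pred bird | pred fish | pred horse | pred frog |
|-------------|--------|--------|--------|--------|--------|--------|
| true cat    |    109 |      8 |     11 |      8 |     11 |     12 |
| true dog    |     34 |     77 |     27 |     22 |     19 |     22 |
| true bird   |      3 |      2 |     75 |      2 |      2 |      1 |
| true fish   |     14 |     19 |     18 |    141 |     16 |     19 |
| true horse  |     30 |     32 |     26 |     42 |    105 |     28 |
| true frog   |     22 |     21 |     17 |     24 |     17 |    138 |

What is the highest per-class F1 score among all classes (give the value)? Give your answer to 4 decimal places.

0.6052

Per-class F1 score (2·TP/(2·TP+FP+FN)):
  cat: TP=109, FP=34+3+14+30+22=103, FN=8+11+8+11+12=50 → 218/371 = 0.58760
  dog: TP=77, FP=8+2+19+32+21=82, FN=34+27+22+19+22=124 → 154/360 = 0.42778
  bird: TP=75, FP=11+27+18+26+17=99, FN=3+2+2+2+1=10 → 150/259 = 0.57915
  fish: TP=141, FP=8+22+2+42+24=98, FN=14+19+18+16+19=86 → 282/466 = 0.60515
  horse: TP=105, FP=11+19+2+16+17=65, FN=30+32+26+42+28=158 → 210/433 = 0.48499
  frog: TP=138, FP=12+22+1+19+28=82, FN=22+21+17+24+17=101 → 276/459 = 0.60131
Highest is class 'fish' with F1 score = 0.6052.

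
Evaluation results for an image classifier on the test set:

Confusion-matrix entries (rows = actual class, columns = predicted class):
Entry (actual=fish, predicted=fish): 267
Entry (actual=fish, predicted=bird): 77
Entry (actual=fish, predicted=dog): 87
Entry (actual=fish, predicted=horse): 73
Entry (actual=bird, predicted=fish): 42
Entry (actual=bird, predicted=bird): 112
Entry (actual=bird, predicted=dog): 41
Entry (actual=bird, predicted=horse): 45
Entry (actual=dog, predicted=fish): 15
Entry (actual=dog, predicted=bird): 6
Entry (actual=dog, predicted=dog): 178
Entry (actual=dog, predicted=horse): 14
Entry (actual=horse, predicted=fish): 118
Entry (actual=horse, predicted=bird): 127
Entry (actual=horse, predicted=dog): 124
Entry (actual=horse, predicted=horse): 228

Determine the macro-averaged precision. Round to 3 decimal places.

Per-class precision (TP/(TP+FP)):
  fish: TP=267, FP=42+15+118=175 → 267/442 = 0.6041
  bird: TP=112, FP=77+6+127=210 → 112/322 = 0.3478
  dog: TP=178, FP=87+41+124=252 → 178/430 = 0.4140
  horse: TP=228, FP=73+45+14=132 → 228/360 = 0.6333
Macro-precision = mean = (0.6041 + 0.3478 + 0.4140 + 0.6333) / 4 = 0.500

0.500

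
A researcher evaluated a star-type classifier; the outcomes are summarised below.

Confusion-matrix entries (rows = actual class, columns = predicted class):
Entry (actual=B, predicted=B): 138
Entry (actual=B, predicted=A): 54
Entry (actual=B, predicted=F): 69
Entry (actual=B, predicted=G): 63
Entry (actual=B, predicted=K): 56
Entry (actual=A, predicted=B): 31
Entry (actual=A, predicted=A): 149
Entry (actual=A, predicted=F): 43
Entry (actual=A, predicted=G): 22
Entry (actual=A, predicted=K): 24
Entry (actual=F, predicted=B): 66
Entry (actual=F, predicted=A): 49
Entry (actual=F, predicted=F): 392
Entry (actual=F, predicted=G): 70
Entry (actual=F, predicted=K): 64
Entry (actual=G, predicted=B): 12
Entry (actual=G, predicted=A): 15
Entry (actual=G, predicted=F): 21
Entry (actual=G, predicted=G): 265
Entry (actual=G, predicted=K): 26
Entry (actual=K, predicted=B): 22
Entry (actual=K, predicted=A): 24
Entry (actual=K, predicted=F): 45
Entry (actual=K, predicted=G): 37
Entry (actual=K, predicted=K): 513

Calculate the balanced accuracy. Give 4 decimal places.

Balanced accuracy = mean of per-class recall.
  B: recall = 138/380 = 0.36316
  A: recall = 149/269 = 0.55390
  F: recall = 392/641 = 0.61154
  G: recall = 265/339 = 0.78171
  K: recall = 513/641 = 0.80031
Mean = (0.36316 + 0.55390 + 0.61154 + 0.78171 + 0.80031) / 5 = 0.6221

0.6221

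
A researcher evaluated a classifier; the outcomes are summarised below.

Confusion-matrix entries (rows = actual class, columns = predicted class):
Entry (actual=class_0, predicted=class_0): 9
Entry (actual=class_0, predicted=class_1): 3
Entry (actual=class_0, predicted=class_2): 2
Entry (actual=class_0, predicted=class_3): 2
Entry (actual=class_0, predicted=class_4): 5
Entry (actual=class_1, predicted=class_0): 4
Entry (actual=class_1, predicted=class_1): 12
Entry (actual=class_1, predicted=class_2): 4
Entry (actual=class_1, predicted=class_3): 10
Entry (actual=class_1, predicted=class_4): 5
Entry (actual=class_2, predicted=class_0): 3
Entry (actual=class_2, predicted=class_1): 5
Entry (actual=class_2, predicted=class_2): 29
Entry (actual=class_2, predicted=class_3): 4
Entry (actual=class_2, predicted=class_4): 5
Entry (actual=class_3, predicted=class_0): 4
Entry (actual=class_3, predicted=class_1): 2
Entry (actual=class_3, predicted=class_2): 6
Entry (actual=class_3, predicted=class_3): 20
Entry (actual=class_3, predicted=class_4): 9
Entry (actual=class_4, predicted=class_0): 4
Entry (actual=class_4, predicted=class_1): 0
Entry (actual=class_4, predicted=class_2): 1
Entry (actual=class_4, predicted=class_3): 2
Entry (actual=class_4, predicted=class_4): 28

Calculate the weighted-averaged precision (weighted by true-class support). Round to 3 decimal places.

Per-class precision (TP/(TP+FP)):
  class_0: TP=9, FP=4+3+4+4=15 → 9/24 = 0.3750
  class_1: TP=12, FP=3+5+2+0=10 → 12/22 = 0.5455
  class_2: TP=29, FP=2+4+6+1=13 → 29/42 = 0.6905
  class_3: TP=20, FP=2+10+4+2=18 → 20/38 = 0.5263
  class_4: TP=28, FP=5+5+5+9=24 → 28/52 = 0.5385
Weighted-precision = Σ (supportᵢ/N)·precisionᵢ with N=178: (21/178)·0.3750 + (35/178)·0.5455 + (46/178)·0.6905 + (41/178)·0.5263 + (35/178)·0.5385 = 0.557

0.557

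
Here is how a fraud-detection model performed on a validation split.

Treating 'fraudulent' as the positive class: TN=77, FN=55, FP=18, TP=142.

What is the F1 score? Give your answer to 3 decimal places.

0.796

Precision = TP/(TP+FP) = 142/160 = 0.8875
Recall = TP/(TP+FN) = 142/197 = 0.7208
F1 = 2·TP/(2·TP+FP+FN) = 284/357 = 0.796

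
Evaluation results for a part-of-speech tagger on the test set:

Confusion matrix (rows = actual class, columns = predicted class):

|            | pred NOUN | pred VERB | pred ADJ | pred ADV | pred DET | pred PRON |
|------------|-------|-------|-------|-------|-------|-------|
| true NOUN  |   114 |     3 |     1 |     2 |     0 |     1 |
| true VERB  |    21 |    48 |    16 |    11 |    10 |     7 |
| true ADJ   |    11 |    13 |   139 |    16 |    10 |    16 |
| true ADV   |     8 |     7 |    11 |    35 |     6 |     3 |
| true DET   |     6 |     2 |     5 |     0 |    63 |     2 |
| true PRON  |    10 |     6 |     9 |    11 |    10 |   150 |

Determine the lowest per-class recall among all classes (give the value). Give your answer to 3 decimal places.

0.425

Per-class recall (TP/(TP+FN)):
  NOUN: TP=114, FN=3+1+2+0+1=7 → 114/121 = 0.9421
  VERB: TP=48, FN=21+16+11+10+7=65 → 48/113 = 0.4248
  ADJ: TP=139, FN=11+13+16+10+16=66 → 139/205 = 0.6780
  ADV: TP=35, FN=8+7+11+6+3=35 → 35/70 = 0.5000
  DET: TP=63, FN=6+2+5+0+2=15 → 63/78 = 0.8077
  PRON: TP=150, FN=10+6+9+11+10=46 → 150/196 = 0.7653
Lowest is class 'VERB' with recall = 0.425.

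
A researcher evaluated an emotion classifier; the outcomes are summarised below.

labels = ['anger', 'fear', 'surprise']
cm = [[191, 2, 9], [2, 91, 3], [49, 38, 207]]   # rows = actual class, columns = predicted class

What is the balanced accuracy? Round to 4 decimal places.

Balanced accuracy = mean of per-class recall.
  anger: recall = 191/202 = 0.94554
  fear: recall = 91/96 = 0.94792
  surprise: recall = 207/294 = 0.70408
Mean = (0.94554 + 0.94792 + 0.70408) / 3 = 0.8658

0.8658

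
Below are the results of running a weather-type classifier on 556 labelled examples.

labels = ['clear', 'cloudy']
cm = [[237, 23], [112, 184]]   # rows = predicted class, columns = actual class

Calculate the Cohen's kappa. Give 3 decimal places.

0.522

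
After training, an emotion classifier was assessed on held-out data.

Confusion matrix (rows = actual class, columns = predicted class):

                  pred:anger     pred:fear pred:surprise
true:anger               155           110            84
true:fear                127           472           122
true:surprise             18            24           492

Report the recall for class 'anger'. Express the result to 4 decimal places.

0.4441

Take TP from the diagonal, FP from the rest of the 'anger' prediction marginal, FN from the rest of the 'anger' actual marginal.
recall = TP/(TP+FN).
anger: TP=155, FN=110+84=194 → 155/349 = 0.44413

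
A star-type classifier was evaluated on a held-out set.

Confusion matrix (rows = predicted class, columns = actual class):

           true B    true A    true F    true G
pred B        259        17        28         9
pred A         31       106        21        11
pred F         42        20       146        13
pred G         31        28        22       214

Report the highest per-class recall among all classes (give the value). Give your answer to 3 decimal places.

0.866

Per-class recall (TP/(TP+FN)):
  B: TP=259, FN=31+42+31=104 → 259/363 = 0.7135
  A: TP=106, FN=17+20+28=65 → 106/171 = 0.6199
  F: TP=146, FN=28+21+22=71 → 146/217 = 0.6728
  G: TP=214, FN=9+11+13=33 → 214/247 = 0.8664
Highest is class 'G' with recall = 0.866.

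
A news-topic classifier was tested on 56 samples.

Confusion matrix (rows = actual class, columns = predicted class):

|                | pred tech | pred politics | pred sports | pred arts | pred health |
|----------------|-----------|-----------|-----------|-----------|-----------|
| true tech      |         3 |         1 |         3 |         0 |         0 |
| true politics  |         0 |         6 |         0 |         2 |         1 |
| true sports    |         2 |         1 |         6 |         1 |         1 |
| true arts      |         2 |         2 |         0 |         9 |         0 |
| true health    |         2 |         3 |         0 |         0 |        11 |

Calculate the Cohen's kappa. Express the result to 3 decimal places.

0.528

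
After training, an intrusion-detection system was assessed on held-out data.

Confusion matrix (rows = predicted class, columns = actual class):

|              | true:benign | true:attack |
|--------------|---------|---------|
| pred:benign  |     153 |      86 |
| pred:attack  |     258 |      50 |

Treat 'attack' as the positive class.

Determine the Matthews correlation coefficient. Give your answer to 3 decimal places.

MCC = (TP·TN − FP·FN) / √((TP+FP)(TP+FN)(TN+FP)(TN+FN))
Numerator = 50·153 − 258·86 = -14538
Denominator = √(308·136·411·239) = √4114616352 = 64145.2754
MCC = -14538 / 64145.2754 = -0.227

-0.227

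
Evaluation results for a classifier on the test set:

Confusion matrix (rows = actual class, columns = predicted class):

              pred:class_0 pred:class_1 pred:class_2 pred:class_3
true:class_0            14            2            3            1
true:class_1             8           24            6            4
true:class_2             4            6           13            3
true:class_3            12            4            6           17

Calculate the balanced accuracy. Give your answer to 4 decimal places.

Balanced accuracy = mean of per-class recall.
  class_0: recall = 14/20 = 0.70000
  class_1: recall = 24/42 = 0.57143
  class_2: recall = 13/26 = 0.50000
  class_3: recall = 17/39 = 0.43590
Mean = (0.70000 + 0.57143 + 0.50000 + 0.43590) / 4 = 0.5518

0.5518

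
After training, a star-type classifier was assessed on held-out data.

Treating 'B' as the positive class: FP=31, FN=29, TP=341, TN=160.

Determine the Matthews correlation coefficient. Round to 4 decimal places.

0.7613

MCC = (TP·TN − FP·FN) / √((TP+FP)(TP+FN)(TN+FP)(TN+FN))
Numerator = 341·160 − 31·29 = 53661
Denominator = √(372·370·191·189) = √4968666360 = 70488.7676
MCC = 53661 / 70488.7676 = 0.7613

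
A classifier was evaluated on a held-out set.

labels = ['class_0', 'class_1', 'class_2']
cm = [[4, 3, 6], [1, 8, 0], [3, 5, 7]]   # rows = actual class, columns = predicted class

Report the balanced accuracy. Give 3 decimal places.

0.554

Balanced accuracy = mean of per-class recall.
  class_0: recall = 4/13 = 0.3077
  class_1: recall = 8/9 = 0.8889
  class_2: recall = 7/15 = 0.4667
Mean = (0.3077 + 0.8889 + 0.4667) / 3 = 0.554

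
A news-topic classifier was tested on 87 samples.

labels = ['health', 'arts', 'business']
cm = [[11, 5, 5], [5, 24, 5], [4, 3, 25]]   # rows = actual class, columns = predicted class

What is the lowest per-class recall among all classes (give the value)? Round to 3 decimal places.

0.524

Per-class recall (TP/(TP+FN)):
  health: TP=11, FN=5+5=10 → 11/21 = 0.5238
  arts: TP=24, FN=5+5=10 → 24/34 = 0.7059
  business: TP=25, FN=4+3=7 → 25/32 = 0.7813
Lowest is class 'health' with recall = 0.524.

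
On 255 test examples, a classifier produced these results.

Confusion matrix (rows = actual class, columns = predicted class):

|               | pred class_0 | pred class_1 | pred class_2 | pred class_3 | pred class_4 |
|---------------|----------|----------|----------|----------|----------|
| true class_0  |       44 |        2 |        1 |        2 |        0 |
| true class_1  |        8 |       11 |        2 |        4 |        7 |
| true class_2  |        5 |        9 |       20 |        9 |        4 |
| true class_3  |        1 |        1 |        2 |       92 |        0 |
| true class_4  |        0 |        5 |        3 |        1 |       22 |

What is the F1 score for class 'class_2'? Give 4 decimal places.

0.5333

Take TP from the diagonal, FP from the rest of the 'class_2' prediction marginal, FN from the rest of the 'class_2' actual marginal.
F1 score = 2·TP/(2·TP+FP+FN).
class_2: TP=20, FP=1+2+2+3=8, FN=5+9+9+4=27 → 40/75 = 0.53333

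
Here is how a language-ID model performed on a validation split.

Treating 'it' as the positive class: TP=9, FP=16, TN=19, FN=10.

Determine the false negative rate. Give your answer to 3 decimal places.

0.526

FNR = FN/(FN+TP) = 10/(10+9) = 0.526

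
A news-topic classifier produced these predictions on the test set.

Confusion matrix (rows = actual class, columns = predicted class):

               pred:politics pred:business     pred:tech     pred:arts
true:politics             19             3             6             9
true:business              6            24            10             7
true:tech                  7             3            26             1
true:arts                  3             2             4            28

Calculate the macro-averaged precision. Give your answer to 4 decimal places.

0.6201

Per-class precision (TP/(TP+FP)):
  politics: TP=19, FP=6+7+3=16 → 19/35 = 0.54286
  business: TP=24, FP=3+3+2=8 → 24/32 = 0.75000
  tech: TP=26, FP=6+10+4=20 → 26/46 = 0.56522
  arts: TP=28, FP=9+7+1=17 → 28/45 = 0.62222
Macro-precision = mean = (0.54286 + 0.75000 + 0.56522 + 0.62222) / 4 = 0.6201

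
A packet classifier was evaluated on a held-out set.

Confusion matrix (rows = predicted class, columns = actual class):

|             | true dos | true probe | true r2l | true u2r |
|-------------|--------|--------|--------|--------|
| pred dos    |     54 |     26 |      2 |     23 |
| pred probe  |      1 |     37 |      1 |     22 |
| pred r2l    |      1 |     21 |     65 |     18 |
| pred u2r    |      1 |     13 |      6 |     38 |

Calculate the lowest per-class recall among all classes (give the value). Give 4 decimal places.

Per-class recall (TP/(TP+FN)):
  dos: TP=54, FN=1+1+1=3 → 54/57 = 0.94737
  probe: TP=37, FN=26+21+13=60 → 37/97 = 0.38144
  r2l: TP=65, FN=2+1+6=9 → 65/74 = 0.87838
  u2r: TP=38, FN=23+22+18=63 → 38/101 = 0.37624
Lowest is class 'u2r' with recall = 0.3762.

0.3762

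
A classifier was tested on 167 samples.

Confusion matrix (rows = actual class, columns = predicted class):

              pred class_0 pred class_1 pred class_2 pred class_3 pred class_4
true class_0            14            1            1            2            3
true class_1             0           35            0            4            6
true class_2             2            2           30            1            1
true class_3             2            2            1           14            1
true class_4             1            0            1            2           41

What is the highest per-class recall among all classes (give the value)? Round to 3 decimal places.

0.911

Per-class recall (TP/(TP+FN)):
  class_0: TP=14, FN=1+1+2+3=7 → 14/21 = 0.6667
  class_1: TP=35, FN=0+0+4+6=10 → 35/45 = 0.7778
  class_2: TP=30, FN=2+2+1+1=6 → 30/36 = 0.8333
  class_3: TP=14, FN=2+2+1+1=6 → 14/20 = 0.7000
  class_4: TP=41, FN=1+0+1+2=4 → 41/45 = 0.9111
Highest is class 'class_4' with recall = 0.911.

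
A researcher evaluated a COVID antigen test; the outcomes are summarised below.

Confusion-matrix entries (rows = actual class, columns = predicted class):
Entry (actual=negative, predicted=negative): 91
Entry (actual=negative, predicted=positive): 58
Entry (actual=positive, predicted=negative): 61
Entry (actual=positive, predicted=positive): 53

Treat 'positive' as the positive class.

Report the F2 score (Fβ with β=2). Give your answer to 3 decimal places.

0.467

Fβ = (1+β²)·TP / ((1+β²)·TP + β²·FN + FP), with β²=4
= 5·53 / (5·53 + 4·61 + 58) = 0.467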